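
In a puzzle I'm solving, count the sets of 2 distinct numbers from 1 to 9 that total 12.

2 distinct digits from 1–9 sum between 3 and 17.
Enumerating: {3,9}, {4,8}, {5,7}.

3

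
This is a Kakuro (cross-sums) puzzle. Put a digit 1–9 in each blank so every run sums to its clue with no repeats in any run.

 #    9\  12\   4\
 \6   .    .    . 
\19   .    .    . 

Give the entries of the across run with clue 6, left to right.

2, 3, 1

6 in 3 cells must be {1,2,3}; 4 in 2 cells must be {1,3}.
The 6 across and the 12 down share only 3, so R1C2 = 3.
Given what's placed, R1C3 must be 1 to fit the 6 across and 4 down.
R2C2 = 12 − 3 = 9 completes the 12 down.
R2C3 = 4 − 1 = 3 completes the 4 down.
R1C1 = 6 − 4 = 2 completes the 6 across.
R2C1 = 19 − 12 = 7 completes the 19 across.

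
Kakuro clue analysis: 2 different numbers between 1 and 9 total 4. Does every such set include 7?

No

The only way to make 4 from 2 distinct digits is {1,3}, which does not contain 7.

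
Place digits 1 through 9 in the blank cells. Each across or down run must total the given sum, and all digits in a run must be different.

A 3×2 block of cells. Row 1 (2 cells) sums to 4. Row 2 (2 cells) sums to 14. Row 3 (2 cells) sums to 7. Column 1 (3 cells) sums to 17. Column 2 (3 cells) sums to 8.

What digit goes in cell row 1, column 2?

4 in 2 cells must be {1,3}.
The 14 across and the 8 down share only 5, so (2,2) = 5.
Given what's placed, (1,2) must be 1 to fit the 4 across and 8 down.
(2,1) = 14 − 5 = 9 completes the 14 across.
(3,2) = 8 − 6 = 2 completes the 8 down.
(1,1) = 4 − 1 = 3 completes the 4 across.
(3,1) = 7 − 2 = 5 completes the 7 across.

1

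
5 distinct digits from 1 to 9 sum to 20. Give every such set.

{1,2,3,5,9}; {1,2,3,6,8}; {1,2,4,5,8}; {1,2,4,6,7}; {1,3,4,5,7}; {2,3,4,5,6}

5 distinct digits from 1–9 sum between 15 and 35.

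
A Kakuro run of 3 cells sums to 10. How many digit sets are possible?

3 distinct digits from 1–9 sum between 6 and 24.
Enumerating: {1,2,7}, {1,3,6}, {1,4,5}, {2,3,5}.

4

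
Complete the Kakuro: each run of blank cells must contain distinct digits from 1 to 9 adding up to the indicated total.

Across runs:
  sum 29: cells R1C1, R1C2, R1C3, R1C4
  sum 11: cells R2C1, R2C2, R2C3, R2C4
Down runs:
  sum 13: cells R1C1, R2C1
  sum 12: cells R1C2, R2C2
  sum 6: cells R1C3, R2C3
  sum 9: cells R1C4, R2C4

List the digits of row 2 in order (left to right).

29 in 4 cells must be {5,7,8,9}; 11 in 4 cells must be {1,2,3,5}.
Only 5 fits R1C3 under both its across sum 29 and down sum 6.
The 11 across and the 13 down share only 5, so R2C1 = 5.
R2C2 = 3: the only remaining digit allowed by both the 11 across and the 12 down.
R2C3 = 6 − 5 = 1 completes the 6 down.
R2C4 = 11 − 9 = 2 completes the 11 across.

5, 3, 1, 2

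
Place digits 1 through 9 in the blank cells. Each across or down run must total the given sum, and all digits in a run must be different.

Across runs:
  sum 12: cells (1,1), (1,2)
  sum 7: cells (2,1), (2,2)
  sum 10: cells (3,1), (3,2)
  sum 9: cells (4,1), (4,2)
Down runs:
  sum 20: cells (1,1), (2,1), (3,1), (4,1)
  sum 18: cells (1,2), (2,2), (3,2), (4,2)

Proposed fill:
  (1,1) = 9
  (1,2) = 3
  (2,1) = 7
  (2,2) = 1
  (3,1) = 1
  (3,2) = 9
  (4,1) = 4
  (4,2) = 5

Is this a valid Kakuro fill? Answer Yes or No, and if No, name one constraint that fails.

No — the down run (1,1)–(4,1) sums to 21, not 20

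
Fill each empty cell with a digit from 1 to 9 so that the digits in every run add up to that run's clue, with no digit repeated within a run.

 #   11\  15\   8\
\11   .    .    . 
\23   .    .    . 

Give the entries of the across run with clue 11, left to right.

3 6 2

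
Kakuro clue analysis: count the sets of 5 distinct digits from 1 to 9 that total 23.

5 distinct digits from 1–9 sum between 15 and 35.

11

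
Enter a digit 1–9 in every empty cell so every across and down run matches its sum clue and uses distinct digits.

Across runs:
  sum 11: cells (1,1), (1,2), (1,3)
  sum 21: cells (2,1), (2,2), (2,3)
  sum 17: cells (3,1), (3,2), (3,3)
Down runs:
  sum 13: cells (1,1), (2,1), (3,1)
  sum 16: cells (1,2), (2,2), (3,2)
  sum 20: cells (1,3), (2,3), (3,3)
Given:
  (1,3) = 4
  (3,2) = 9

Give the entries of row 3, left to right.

1, 9, 7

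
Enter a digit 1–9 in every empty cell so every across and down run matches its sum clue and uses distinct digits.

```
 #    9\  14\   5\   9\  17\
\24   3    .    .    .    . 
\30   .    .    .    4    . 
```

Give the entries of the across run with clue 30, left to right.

6, 8, 3, 4, 9

17 in 2 cells must be {8,9}.
R1C4 = 9 − 4 = 5 completes the 9 down.
R2C1 = 9 − 3 = 6 completes the 9 down.
R2C3 = 3: the only remaining digit allowed by both the 30 across and the 5 down.
R1C3 = 5 − 3 = 2 completes the 5 down.
Given what's placed, R1C5 must be 8 to fit the 24 across and 17 down.
R2C5 = 17 − 8 = 9 completes the 17 down.
R1C2 = 24 − 18 = 6 completes the 24 across.
R2C2 = 30 − 22 = 8 completes the 30 across.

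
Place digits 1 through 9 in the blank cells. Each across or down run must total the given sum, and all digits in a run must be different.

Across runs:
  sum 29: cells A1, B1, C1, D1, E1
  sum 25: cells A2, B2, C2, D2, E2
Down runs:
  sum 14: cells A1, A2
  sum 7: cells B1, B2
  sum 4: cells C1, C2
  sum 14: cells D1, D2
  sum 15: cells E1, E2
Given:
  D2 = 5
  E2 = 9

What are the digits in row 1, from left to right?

8 5 1 9 6

4 in 2 cells must be {1,3}.
D1 = 14 − 5 = 9 completes the 14 down.
E1 = 15 − 9 = 6 completes the 15 down.
No cell is forced outright now. C1 can only be 1 or 3 (the digits allowed by both its 29 across and its 4 down). If C1 = 3: then A1 would have to be in {4,7} for the 29 across but in {5,6,8,9} for the 14 down — contradiction. So C1 = 1.
Given what's placed, B1 must be 5 to fit the 29 across and 7 down.
B2 = 7 − 5 = 2 completes the 7 down.
C2 = 4 − 1 = 3 completes the 4 down.
A1 = 29 − 21 = 8 completes the 29 across.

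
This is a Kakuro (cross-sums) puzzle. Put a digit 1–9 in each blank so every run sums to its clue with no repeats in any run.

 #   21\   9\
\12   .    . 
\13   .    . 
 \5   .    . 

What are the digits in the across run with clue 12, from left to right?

9 3

The 5 across and the 21 down share only 4, so R3C1 = 4.
R3C2 = 5 − 4 = 1 completes the 5 across.
Nothing is forced directly, so branch on R1C1, whose candidates are 8 or 9. If R1C1 = 8: then R1C2 would have to be in {4} for the 12 across but in {2,3,5,6} for the 9 down — contradiction. So R1C1 = 9.
R1C2 = 12 − 9 = 3 completes the 12 across.
R2C1 = 21 − 13 = 8 completes the 21 down.
R2C2 = 13 − 8 = 5 completes the 13 across.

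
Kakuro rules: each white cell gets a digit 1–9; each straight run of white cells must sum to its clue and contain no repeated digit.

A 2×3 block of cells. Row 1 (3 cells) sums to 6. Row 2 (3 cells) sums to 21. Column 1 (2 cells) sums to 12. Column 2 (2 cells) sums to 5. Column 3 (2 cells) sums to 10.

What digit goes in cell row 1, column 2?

6 in 3 cells must be {1,2,3}.
The 6 across and the 12 down share only 3, so (1,1) = 3.
(2,1) = 12 − 3 = 9 completes the 12 down.
Given what's placed, (2,2) must be 4 to fit the 21 across and 5 down.
(2,3) = 21 − 13 = 8 completes the 21 across.
(1,2) = 5 − 4 = 1 completes the 5 down.
(1,3) = 6 − 4 = 2 completes the 6 across.

1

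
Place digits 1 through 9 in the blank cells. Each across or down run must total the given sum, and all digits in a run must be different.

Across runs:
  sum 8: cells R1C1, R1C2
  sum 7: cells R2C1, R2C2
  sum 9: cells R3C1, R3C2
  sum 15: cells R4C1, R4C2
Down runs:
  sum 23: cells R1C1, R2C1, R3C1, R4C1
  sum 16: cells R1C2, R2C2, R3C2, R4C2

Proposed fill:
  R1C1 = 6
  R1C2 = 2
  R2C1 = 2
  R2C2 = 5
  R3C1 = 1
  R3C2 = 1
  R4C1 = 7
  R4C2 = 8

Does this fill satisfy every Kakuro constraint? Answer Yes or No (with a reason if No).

No — the down run R1C1–R4C1 sums to 16, not 23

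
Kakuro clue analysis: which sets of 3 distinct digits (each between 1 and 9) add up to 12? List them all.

{1,2,9}; {1,3,8}; {1,4,7}; {1,5,6}; {2,3,7}; {2,4,6}; {3,4,5}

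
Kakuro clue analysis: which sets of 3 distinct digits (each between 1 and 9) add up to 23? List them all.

{6,8,9}

3 distinct digits from 1–9 sum between 6 and 24.
Only one set works: {6,8,9}.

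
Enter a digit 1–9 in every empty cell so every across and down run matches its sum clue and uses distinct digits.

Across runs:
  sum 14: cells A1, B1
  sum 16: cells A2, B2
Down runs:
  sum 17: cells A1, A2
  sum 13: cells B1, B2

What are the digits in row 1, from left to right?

8 6

16 in 2 cells must be {7,9}; 17 in 2 cells must be {8,9}.
The 16 across and the 17 down share only 9, so A2 = 9.
B2 = 16 − 9 = 7 completes the 16 across.
A1 = 17 − 9 = 8 completes the 17 down.
B1 = 14 − 8 = 6 completes the 14 across.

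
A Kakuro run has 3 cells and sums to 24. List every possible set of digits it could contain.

3 distinct digits from 1–9 sum between 6 and 24.
Only one set works: {7,8,9}.

{7,8,9}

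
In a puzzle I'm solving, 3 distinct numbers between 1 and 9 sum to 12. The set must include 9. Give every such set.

3 distinct digits from 1–9 sum between 6 and 24.
Keeping only sets containing 9.
Only one set works: {1,2,9}.

{1,2,9}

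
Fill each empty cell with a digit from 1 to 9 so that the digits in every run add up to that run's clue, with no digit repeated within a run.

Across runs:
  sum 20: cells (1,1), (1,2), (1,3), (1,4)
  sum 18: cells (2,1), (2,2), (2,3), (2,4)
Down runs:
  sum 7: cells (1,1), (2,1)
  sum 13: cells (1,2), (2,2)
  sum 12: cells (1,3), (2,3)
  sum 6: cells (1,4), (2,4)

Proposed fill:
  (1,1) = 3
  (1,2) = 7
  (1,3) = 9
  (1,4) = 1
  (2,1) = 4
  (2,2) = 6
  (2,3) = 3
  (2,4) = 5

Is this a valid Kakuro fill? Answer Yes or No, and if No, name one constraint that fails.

Across: 3+7+9+1=20; 4+6+3+5=18. Down: 3+4=7; 7+6=13; 9+3=12; 1+5=6. No digit repeats within any run.

Yes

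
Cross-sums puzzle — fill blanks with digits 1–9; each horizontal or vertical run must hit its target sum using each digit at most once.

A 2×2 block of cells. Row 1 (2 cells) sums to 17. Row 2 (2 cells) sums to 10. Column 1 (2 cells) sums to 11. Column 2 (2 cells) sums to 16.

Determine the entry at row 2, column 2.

7

17 in 2 cells must be {8,9}; 16 in 2 cells must be {7,9}.
The 17 across and the 16 down share only 9, so (1,2) = 9.
(2,2) = 16 − 9 = 7 completes the 16 down.
(1,1) = 17 − 9 = 8 completes the 17 across.
(2,1) = 10 − 7 = 3 completes the 10 across.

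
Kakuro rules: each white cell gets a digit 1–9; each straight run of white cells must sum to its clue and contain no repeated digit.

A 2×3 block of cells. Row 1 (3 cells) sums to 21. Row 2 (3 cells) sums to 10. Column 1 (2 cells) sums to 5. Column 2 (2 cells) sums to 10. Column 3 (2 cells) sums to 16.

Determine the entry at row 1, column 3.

9

16 in 2 cells must be {7,9}.
The 21 across and the 5 down share only 4, so (1,1) = 4.
Given what's placed, (1,3) must be 9 to fit the 21 across and 16 down.
(2,1) = 5 − 4 = 1 completes the 5 down.
(2,3) = 16 − 9 = 7 completes the 16 down.
(1,2) = 21 − 13 = 8 completes the 21 across.
(2,2) = 10 − 8 = 2 completes the 10 across.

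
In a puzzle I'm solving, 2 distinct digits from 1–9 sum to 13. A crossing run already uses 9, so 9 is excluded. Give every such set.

2 distinct digits from 1–9 sum between 3 and 17.
Dropping sets that contain 9.

{5,8}; {6,7}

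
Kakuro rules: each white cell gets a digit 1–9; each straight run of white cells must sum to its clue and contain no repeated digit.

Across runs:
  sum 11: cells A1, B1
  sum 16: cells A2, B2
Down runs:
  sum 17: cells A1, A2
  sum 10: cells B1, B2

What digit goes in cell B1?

16 in 2 cells must be {7,9}; 17 in 2 cells must be {8,9}.
The 16 across and the 17 down share only 9, so A2 = 9.
B2 = 16 − 9 = 7 completes the 16 across.
A1 = 17 − 9 = 8 completes the 17 down.
B1 = 11 − 8 = 3 completes the 11 across.

3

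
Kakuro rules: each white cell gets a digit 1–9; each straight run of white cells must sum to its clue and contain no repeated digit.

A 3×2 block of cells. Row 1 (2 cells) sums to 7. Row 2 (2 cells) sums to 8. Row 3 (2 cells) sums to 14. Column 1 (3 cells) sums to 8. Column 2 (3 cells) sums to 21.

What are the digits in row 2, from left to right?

1 7

The 14 across and the 8 down share only 5, so (3,1) = 5.
(3,2) = 14 − 5 = 9 completes the 14 across.
Nothing is forced directly, so branch on (1,1), whose candidates are 1 or 2. If (1,1) = 1: then (1,2) would have to be in {6} for the 7 across but in {4,5,7,8} for the 21 down — contradiction. So (1,1) = 2.
(1,2) = 7 − 2 = 5 completes the 7 across.
(2,1) = 8 − 7 = 1 completes the 8 down.
(2,2) = 8 − 1 = 7 completes the 8 across.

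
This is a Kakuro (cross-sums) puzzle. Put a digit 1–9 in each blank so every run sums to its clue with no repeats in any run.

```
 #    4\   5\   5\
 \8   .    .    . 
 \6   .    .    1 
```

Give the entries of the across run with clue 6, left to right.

6 in 3 cells must be {1,2,3}; 4 in 2 cells must be {1,3}.
R1C3 = 5 − 1 = 4 completes the 5 down.
Given what's placed, R2C1 must be 3 to fit the 6 across and 4 down.
R2C2 = 6 − 4 = 2 completes the 6 across.
R1C1 = 4 − 3 = 1 completes the 4 down.
R1C2 = 8 − 5 = 3 completes the 8 across.

3 2 1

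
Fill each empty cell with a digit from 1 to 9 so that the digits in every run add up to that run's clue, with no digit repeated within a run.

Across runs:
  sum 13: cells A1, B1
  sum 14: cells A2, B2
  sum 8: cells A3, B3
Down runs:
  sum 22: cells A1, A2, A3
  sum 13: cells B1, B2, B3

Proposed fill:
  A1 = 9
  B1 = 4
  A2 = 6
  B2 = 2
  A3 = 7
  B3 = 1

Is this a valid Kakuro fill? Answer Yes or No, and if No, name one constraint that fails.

No — the down run B1–B3 sums to 7, not 13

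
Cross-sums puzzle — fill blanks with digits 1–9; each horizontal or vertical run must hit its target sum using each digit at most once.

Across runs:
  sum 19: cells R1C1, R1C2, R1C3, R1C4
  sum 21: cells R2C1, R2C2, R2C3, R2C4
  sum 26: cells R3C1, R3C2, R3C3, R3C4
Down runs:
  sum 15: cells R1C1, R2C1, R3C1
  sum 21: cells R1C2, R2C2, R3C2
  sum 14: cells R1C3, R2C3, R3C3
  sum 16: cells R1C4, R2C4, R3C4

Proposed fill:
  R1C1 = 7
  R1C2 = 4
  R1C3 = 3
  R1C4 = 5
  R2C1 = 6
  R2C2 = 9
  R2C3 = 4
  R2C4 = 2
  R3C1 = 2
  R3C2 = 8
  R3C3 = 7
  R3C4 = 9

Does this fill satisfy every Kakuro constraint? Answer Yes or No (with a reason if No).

Across: 7+4+3+5=19; 6+9+4+2=21; 2+8+7+9=26. Down: 7+6+2=15; 4+9+8=21; 3+4+7=14; 5+2+9=16. No digit repeats within any run.

Yes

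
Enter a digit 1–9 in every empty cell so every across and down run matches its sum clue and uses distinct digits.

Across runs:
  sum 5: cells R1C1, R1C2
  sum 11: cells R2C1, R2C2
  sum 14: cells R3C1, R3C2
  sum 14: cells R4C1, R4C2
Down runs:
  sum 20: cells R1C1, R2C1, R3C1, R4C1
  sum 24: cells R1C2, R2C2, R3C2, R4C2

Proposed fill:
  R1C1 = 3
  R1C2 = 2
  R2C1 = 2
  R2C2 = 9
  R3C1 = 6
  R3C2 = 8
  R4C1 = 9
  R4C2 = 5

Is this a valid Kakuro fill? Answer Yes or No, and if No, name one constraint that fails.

Across: 3+2=5; 2+9=11; 6+8=14; 9+5=14. Down: 3+2+6+9=20; 2+9+8+5=24. No digit repeats within any run.

Yes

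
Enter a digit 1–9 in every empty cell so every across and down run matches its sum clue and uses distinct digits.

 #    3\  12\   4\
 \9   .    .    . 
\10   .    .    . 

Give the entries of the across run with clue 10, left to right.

3 in 2 cells must be {1,2}; 4 in 2 cells must be {1,3}.
Nothing is forced directly, so branch on R1C3, whose candidates are 1 or 3. If R1C3 = 1: that forces R1C1 = 2, after which R1C2 would have to be in {6} for the 9 across but in {3,4,5,7,8,9} for the 12 down — contradiction. So R1C3 = 3.
R2C3 = 4 − 3 = 1 completes the 4 down.
Given what's placed, R2C1 must be 2 to fit the 10 across and 3 down.
R2C2 = 10 − 3 = 7 completes the 10 across.
R1C1 = 3 − 2 = 1 completes the 3 down.
R1C2 = 9 − 4 = 5 completes the 9 across.

2 7 1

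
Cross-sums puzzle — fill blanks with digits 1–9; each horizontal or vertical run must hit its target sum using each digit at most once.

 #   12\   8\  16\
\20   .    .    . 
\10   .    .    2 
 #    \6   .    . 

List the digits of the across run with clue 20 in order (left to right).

7 4 9

R3C3 = 5: the only remaining digit allowed by both the 6 across and the 16 down.
R1C3 = 16 − 7 = 9 completes the 16 down.
R3C2 = 6 − 5 = 1 completes the 6 across.
Nothing is forced directly, so branch on R2C2, whose candidates are 3 or 5. If R2C2 = 5: then R1C2 would have to be in {3,4,5,6,7,8} for the 20 across but in {2} for the 8 down — contradiction. So R2C2 = 3.
R1C2 = 8 − 4 = 4 completes the 8 down.
R2C1 = 10 − 5 = 5 completes the 10 across.
R1C1 = 20 − 13 = 7 completes the 20 across.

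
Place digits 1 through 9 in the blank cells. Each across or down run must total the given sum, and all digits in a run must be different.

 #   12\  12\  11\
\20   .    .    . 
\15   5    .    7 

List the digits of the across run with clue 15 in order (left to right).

5 3 7

R1C1 = 12 − 5 = 7 completes the 12 down.
R1C3 = 11 − 7 = 4 completes the 11 down.
R2C2 = 15 − 12 = 3 completes the 15 across.
R1C2 = 20 − 11 = 9 completes the 20 across.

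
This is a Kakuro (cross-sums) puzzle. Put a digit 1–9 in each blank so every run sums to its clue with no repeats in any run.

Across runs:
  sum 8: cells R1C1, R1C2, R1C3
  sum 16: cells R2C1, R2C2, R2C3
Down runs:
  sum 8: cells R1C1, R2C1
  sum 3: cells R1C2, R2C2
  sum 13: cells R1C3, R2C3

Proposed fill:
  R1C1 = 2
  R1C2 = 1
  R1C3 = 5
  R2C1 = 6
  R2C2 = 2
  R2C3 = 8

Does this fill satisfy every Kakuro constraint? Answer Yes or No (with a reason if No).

Yes

Across: 2+1+5=8; 6+2+8=16. Down: 2+6=8; 1+2=3; 5+8=13. No digit repeats within any run.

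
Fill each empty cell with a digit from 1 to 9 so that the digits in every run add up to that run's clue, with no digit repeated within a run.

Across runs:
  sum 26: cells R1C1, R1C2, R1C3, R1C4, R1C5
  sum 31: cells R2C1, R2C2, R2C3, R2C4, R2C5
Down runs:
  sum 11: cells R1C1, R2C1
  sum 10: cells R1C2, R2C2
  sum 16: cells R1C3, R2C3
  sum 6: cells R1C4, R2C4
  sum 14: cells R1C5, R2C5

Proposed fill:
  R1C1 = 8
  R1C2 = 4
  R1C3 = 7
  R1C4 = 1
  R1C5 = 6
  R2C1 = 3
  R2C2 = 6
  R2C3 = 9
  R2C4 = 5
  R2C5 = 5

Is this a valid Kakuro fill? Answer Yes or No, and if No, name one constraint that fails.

No — the down run R1C5–R2C5 sums to 11, not 14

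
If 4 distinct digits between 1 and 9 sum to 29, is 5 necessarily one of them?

The only way to make 29 from 4 distinct digits is {5,7,8,9}, which contains 5.

Yes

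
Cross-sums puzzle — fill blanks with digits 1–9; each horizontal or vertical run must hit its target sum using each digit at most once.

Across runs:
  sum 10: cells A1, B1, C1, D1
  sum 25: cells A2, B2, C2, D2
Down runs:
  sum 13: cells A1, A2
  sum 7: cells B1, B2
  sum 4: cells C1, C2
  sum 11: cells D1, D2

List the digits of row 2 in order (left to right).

9, 5, 3, 8

10 in 4 cells must be {1,2,3,4}; 4 in 2 cells must be {1,3}.
Only 4 fits A1 under both its across sum 10 and down sum 13.
A2 = 13 − 4 = 9 completes the 13 down.
Nothing is forced directly, so branch on D1, whose candidates are 2 or 3. If D1 = 2: then D2 would have to be in {1,2,3,4,5,6,7,8} for the 25 across but in {9} for the 11 down — contradiction. So D1 = 3.
C1 = 1: the only remaining digit allowed by both the 10 across and the 4 down.
C2 = 4 − 1 = 3 completes the 4 down.
D2 = 11 − 3 = 8 completes the 11 down.
B1 = 10 − 8 = 2 completes the 10 across.
B2 = 25 − 20 = 5 completes the 25 across.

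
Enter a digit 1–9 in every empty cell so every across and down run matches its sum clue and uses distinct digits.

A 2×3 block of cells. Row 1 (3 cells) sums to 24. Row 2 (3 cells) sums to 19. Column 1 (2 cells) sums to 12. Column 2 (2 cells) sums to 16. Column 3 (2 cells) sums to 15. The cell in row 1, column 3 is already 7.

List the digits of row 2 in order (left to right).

4 7 8

24 in 3 cells must be {7,8,9}; 16 in 2 cells must be {7,9}.
Given what's placed, (1,2) must be 9 to fit the 24 across and 16 down.
(2,2) = 16 − 9 = 7 completes the 16 down.
(2,3) = 15 − 7 = 8 completes the 15 down.
(1,1) = 24 − 16 = 8 completes the 24 across.
(2,1) = 19 − 15 = 4 completes the 19 across.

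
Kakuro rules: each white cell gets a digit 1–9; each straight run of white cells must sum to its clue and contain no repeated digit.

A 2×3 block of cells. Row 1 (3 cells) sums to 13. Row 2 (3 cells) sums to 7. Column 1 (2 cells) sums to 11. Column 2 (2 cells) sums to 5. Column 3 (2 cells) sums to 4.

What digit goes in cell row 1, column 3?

7 in 3 cells must be {1,2,4}; 4 in 2 cells must be {1,3}.
The 7 across and the 4 down share only 1, so (2,3) = 1.
(1,3) = 4 − 1 = 3 completes the 4 down.
Nothing is forced directly, so branch on (2,1), whose candidates are 2 or 4. If (2,1) = 4: then (1,1) would have to be in {1,2,4,6,8,9} for the 13 across but in {7} for the 11 down — contradiction. So (2,1) = 2.
(1,1) = 11 − 2 = 9 completes the 11 down.
(1,2) = 13 − 12 = 1 completes the 13 across.
(2,2) = 7 − 3 = 4 completes the 7 across.

3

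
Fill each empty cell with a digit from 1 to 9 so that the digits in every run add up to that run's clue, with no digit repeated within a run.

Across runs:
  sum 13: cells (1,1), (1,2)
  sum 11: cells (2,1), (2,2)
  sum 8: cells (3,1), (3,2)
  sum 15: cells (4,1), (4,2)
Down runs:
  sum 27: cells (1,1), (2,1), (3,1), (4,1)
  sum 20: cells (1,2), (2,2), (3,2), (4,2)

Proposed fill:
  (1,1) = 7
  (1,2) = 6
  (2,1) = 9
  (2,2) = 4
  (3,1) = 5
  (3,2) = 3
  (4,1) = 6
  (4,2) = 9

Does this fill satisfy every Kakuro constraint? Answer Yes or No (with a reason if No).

No — the down run (1,2)–(4,2) sums to 22, not 20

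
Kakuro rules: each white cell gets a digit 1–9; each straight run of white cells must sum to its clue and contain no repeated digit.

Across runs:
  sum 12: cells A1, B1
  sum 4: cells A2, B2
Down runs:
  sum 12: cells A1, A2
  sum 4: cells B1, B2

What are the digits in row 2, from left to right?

4 in 2 cells must be {1,3}.
The 12 across and the 4 down share only 3, so B1 = 3.
The 4 across and the 12 down share only 3, so A2 = 3.
B2 = 4 − 3 = 1 completes the 4 across.
A1 = 12 − 3 = 9 completes the 12 across.

3 1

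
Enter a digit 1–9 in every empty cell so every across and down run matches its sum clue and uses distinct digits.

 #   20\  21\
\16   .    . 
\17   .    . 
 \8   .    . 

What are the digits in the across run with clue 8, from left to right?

3, 5

16 in 2 cells must be {7,9}; 17 in 2 cells must be {8,9}.
Nothing is forced directly, so branch on R1C1, whose candidates are 7 or 9. If R1C1 = 7: that forces R1C2 = 9, R2C2 = 8, R3C1 = 5, after which R3C2 would have to be in {3} for the 8 across but in {4} for the 21 down — contradiction. So R1C1 = 9.
R1C2 = 16 − 9 = 7 completes the 16 across.
Given what's placed, R2C1 must be 8 to fit the 17 across and 20 down.
R2C2 = 17 − 8 = 9 completes the 17 across.
R3C1 = 20 − 17 = 3 completes the 20 down.
R3C2 = 8 − 3 = 5 completes the 8 across.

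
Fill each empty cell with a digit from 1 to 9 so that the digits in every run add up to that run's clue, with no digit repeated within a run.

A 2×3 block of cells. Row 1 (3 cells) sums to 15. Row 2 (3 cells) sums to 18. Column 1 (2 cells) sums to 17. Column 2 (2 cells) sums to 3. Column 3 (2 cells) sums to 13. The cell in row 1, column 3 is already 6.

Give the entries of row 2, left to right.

9, 2, 7

17 in 2 cells must be {8,9}; 3 in 2 cells must be {1,2}.
Given what's placed, (1,1) must be 8 to fit the 15 across and 17 down.
(1,2) = 15 − 14 = 1 completes the 15 across.
(2,1) = 17 − 8 = 9 completes the 17 down.
(2,2) = 3 − 1 = 2 completes the 3 down.
(2,3) = 18 − 11 = 7 completes the 18 across.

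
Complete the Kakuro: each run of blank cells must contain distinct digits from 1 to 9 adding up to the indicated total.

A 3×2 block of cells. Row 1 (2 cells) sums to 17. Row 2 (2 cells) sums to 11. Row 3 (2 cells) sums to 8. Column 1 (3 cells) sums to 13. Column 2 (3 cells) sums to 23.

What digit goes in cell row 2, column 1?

17 in 2 cells must be {8,9}; 23 in 3 cells must be {6,8,9}.
The 8 across and the 23 down share only 6, so (3,2) = 6.
(3,1) = 8 − 6 = 2 completes the 8 across.
Given what's placed, (1,1) must be 8 to fit the 17 across and 13 down.
(1,2) = 17 − 8 = 9 completes the 17 across.
(2,1) = 13 − 10 = 3 completes the 13 down.
(2,2) = 11 − 3 = 8 completes the 11 across.

3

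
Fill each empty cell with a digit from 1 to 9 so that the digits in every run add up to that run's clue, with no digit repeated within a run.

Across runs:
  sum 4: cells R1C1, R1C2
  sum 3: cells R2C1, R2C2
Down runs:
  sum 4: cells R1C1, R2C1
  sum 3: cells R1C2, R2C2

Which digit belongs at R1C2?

1

4 in 2 cells must be {1,3}; 3 in 2 cells must be {1,2}.
The 4 across and the 3 down share only 1, so R1C2 = 1.
The 3 across and the 4 down share only 1, so R2C1 = 1.
R2C2 = 3 − 1 = 2 completes the 3 across.
R1C1 = 4 − 1 = 3 completes the 4 across.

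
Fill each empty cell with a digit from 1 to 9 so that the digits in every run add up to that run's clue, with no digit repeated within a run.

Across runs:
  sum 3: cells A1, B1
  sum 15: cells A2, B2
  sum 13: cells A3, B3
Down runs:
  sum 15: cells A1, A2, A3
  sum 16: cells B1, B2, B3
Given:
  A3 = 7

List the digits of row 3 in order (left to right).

7, 6

3 in 2 cells must be {1,2}.
A1 = 2: the only remaining digit allowed by both the 3 across and the 15 down.
B1 = 3 − 2 = 1 completes the 3 across.
A2 = 15 − 9 = 6 completes the 15 down.
B2 = 15 − 6 = 9 completes the 15 across.
B3 = 13 − 7 = 6 completes the 13 across.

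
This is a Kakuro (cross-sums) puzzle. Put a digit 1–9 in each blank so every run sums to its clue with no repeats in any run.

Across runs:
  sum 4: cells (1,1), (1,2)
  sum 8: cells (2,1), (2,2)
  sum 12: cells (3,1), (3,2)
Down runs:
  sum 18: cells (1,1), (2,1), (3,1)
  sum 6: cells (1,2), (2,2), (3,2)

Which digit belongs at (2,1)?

6

4 in 2 cells must be {1,3}; 6 in 3 cells must be {1,2,3}.
The 12 across and the 6 down share only 3, so (3,2) = 3.
Given what's placed, (1,2) must be 1 to fit the 4 across and 6 down.
(2,2) = 6 − 4 = 2 completes the 6 down.
(3,1) = 12 − 3 = 9 completes the 12 across.
(1,1) = 4 − 1 = 3 completes the 4 across.
(2,1) = 8 − 2 = 6 completes the 8 across.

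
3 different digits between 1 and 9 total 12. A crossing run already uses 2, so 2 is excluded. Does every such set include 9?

Counterexample: {1,3,8} sums to 12 under that restriction without using 9.

No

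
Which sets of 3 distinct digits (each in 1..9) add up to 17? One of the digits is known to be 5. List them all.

{3,5,9}; {4,5,8}

3 distinct digits from 1–9 sum between 6 and 24.
Keeping only sets containing 5.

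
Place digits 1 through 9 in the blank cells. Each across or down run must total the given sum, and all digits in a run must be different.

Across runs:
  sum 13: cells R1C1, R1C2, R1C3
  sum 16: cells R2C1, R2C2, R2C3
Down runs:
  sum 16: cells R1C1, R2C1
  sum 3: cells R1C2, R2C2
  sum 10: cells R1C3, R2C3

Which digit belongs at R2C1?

9

16 in 2 cells must be {7,9}; 3 in 2 cells must be {1,2}.
Nothing is forced directly, so branch on R1C2, whose candidates are 1 or 2. If R1C2 = 1: that forces R2C2 = 2, R2C1 = 9, after which R2C3 would have to be in {5} for the 16 across but in {1,2,3,4,6,7,8,9} for the 10 down — contradiction. So R1C2 = 2.
Given what's placed, R1C1 must be 7 to fit the 13 across and 16 down.
R1C3 = 13 − 9 = 4 completes the 13 across.
R2C1 = 16 − 7 = 9 completes the 16 down.
R2C2 = 3 − 2 = 1 completes the 3 down.
R2C3 = 16 − 10 = 6 completes the 16 across.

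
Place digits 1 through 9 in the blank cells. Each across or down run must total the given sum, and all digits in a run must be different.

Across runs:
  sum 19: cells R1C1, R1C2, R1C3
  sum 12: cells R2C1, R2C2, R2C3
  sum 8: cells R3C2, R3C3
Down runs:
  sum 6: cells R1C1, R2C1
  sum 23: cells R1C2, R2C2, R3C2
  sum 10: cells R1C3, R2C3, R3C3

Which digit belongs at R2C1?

2

23 in 3 cells must be {6,8,9}.
Only 6 fits R3C2 under both its across sum 8 and down sum 23.
R3C3 = 8 − 6 = 2 completes the 8 across.
Nothing is forced directly, so branch on R1C2, whose candidates are 8 or 9. If R1C2 = 9: that forces R2C2 = 8, R2C1 = 1, R2C3 = 3, after which R1C1 would have to be in {2,3,4,6,7,8} for the 19 across but in {5} for the 6 down — contradiction. So R1C2 = 8.
R2C2 = 23 − 14 = 9 completes the 23 down.
R2C3 = 1: the only remaining digit allowed by both the 12 across and the 10 down.
R1C3 = 10 − 3 = 7 completes the 10 down.
R2C1 = 12 − 10 = 2 completes the 12 across.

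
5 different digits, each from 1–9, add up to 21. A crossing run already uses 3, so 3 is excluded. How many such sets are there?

3

5 distinct digits from 1–9 sum between 15 and 35.
Dropping sets that contain 3.
Enumerating: {1,2,4,5,9}, {1,2,4,6,8}, {1,2,5,6,7}.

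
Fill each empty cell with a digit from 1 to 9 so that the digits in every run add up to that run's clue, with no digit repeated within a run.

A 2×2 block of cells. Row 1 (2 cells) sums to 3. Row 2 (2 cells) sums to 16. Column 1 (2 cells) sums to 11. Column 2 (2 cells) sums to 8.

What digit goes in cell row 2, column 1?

9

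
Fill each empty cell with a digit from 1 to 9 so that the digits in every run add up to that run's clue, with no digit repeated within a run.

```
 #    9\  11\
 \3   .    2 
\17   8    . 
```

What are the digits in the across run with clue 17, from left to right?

3 in 2 cells must be {1,2}; 17 in 2 cells must be {8,9}.
R1C1 = 3 − 2 = 1 completes the 3 across.
R2C2 = 17 − 8 = 9 completes the 17 across.

8 9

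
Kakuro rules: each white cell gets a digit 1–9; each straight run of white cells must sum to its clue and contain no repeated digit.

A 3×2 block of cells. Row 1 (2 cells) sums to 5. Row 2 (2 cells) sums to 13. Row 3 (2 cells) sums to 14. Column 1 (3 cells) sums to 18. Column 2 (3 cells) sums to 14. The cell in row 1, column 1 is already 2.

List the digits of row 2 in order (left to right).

(1,2) = 5 − 2 = 3 completes the 5 across.
Given what's placed, (3,1) must be 9 to fit the 14 across and 18 down.
(3,2) = 14 − 9 = 5 completes the 14 across.
(2,1) = 18 − 11 = 7 completes the 18 down.
(2,2) = 13 − 7 = 6 completes the 13 across.

7 6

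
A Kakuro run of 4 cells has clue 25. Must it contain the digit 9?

No

Counterexample: {4,6,7,8} sums to 25 without using 9.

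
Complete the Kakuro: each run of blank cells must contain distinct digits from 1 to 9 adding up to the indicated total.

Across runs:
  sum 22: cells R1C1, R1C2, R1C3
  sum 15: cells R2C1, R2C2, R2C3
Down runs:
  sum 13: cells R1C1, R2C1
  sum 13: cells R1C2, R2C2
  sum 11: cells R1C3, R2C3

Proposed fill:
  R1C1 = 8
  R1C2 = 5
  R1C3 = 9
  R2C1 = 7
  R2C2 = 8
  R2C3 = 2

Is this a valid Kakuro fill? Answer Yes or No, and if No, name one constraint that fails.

No — the across run R2C1–R2C3 sums to 17, not 15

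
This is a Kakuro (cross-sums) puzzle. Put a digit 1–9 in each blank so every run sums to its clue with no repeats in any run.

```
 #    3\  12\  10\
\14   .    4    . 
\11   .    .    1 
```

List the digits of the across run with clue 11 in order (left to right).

2 8 1

3 in 2 cells must be {1,2}.
R1C3 = 10 − 1 = 9 completes the 10 down.
R2C1 = 2: the only remaining digit allowed by both the 11 across and the 3 down.
R2C2 = 11 − 3 = 8 completes the 11 across.
R1C1 = 14 − 13 = 1 completes the 14 across.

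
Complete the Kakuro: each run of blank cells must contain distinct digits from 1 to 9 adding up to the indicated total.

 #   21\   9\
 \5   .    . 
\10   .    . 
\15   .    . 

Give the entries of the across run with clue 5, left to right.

The 5 across and the 21 down share only 4, so R1C1 = 4.
R1C2 = 5 − 4 = 1 completes the 5 across.
Given what's placed, R3C2 must be 6 to fit the 15 across and 9 down.
R2C2 = 9 − 7 = 2 completes the 9 down.
R3C1 = 15 − 6 = 9 completes the 15 across.
R2C1 = 10 − 2 = 8 completes the 10 across.

4 1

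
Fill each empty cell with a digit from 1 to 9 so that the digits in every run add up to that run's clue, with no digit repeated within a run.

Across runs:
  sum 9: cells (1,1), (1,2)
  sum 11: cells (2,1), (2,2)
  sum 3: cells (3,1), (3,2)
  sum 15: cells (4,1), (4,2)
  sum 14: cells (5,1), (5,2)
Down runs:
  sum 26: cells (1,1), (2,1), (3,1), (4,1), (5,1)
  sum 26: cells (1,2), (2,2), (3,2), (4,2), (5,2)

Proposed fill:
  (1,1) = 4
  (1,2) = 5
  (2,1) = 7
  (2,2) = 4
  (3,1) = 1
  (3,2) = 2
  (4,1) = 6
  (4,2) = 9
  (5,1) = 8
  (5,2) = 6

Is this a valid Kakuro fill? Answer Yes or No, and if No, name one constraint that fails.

Yes

Across: 4+5=9; 7+4=11; 1+2=3; 6+9=15; 8+6=14. Down: 4+7+1+6+8=26; 5+4+2+9+6=26. No digit repeats within any run.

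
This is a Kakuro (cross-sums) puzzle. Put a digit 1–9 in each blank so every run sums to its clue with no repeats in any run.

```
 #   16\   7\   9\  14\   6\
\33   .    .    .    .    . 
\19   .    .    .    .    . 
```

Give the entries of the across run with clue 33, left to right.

9, 4, 7, 8, 5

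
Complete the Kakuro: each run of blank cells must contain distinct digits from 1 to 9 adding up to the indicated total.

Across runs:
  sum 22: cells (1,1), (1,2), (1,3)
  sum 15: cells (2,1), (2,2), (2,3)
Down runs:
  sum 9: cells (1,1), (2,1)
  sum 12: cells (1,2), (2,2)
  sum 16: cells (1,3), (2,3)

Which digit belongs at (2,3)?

7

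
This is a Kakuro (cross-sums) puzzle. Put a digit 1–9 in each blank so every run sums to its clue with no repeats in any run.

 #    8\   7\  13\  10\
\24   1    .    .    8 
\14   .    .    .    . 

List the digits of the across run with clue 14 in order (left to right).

7 1 4 2

R1C2 = 6: the only remaining digit allowed by both the 24 across and the 7 down.
R1C3 = 24 − 15 = 9 completes the 24 across.
R2C1 = 8 − 1 = 7 completes the 8 down.
R2C2 = 7 − 6 = 1 completes the 7 down.
R2C3 = 13 − 9 = 4 completes the 13 down.
R2C4 = 14 − 12 = 2 completes the 14 across.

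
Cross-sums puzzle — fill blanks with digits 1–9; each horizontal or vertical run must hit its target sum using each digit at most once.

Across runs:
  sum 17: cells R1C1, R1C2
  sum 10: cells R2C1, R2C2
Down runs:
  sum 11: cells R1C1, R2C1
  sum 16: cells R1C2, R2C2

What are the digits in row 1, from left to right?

8 9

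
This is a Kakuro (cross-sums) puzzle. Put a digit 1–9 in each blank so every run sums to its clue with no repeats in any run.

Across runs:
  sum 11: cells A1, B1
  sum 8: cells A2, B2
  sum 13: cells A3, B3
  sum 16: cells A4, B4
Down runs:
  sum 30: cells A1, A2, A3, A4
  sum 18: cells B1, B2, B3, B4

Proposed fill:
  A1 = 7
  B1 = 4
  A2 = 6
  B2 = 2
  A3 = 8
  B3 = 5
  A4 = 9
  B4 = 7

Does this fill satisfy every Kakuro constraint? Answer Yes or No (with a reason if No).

Yes

Across: 7+4=11; 6+2=8; 8+5=13; 9+7=16. Down: 7+6+8+9=30; 4+2+5+7=18. No digit repeats within any run.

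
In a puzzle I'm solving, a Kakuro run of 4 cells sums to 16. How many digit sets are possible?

4 distinct digits from 1–9 sum between 10 and 30.

8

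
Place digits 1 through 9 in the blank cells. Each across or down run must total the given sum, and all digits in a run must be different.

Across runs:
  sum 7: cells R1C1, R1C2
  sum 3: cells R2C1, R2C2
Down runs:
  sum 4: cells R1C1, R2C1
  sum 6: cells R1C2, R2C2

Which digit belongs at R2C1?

1

3 in 2 cells must be {1,2}; 4 in 2 cells must be {1,3}.
The 3 across and the 4 down share only 1, so R2C1 = 1.
R2C2 = 3 − 1 = 2 completes the 3 across.
R1C1 = 4 − 1 = 3 completes the 4 down.
R1C2 = 7 − 3 = 4 completes the 7 across.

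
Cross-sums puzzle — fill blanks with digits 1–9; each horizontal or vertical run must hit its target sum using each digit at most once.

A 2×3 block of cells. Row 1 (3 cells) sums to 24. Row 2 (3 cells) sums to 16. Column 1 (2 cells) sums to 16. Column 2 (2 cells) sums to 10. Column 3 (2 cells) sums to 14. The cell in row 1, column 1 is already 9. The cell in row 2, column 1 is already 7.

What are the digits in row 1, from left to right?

9 7 8

24 in 3 cells must be {7,8,9}; 16 in 2 cells must be {7,9}.
(1,3) = 8: the only remaining digit allowed by both the 24 across and the 14 down.
(2,3) = 14 − 8 = 6 completes the 14 down.
(1,2) = 24 − 17 = 7 completes the 24 across.
(2,2) = 16 − 13 = 3 completes the 16 across.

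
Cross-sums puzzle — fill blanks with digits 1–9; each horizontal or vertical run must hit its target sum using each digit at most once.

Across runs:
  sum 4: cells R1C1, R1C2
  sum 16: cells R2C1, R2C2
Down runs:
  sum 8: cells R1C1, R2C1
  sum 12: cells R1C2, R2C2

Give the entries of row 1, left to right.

1, 3

4 in 2 cells must be {1,3}; 16 in 2 cells must be {7,9}.
The 4 across and the 12 down share only 3, so R1C2 = 3.
The 16 across and the 8 down share only 7, so R2C1 = 7.
R2C2 = 16 − 7 = 9 completes the 16 across.
R1C1 = 4 − 3 = 1 completes the 4 across.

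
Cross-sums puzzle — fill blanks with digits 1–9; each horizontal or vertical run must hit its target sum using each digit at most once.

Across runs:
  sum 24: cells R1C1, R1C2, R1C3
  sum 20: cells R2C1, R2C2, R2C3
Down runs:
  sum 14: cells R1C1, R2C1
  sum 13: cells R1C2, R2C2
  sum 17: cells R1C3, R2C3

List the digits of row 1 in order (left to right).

24 in 3 cells must be {7,8,9}; 17 in 2 cells must be {8,9}.
Nothing is forced directly, so branch on R1C1, whose candidates are 8 or 9. If R1C1 = 8: that forces R1C3 = 9, R2C1 = 6, after which R2C3 would have to be in {5,9} for the 20 across but in {8} for the 17 down — contradiction. So R1C1 = 9.
Given what's placed, R1C3 must be 8 to fit the 24 across and 17 down.
R2C1 = 14 − 9 = 5 completes the 14 down.
R2C3 = 17 − 8 = 9 completes the 17 down.
R1C2 = 24 − 17 = 7 completes the 24 across.
R2C2 = 20 − 14 = 6 completes the 20 across.

9 7 8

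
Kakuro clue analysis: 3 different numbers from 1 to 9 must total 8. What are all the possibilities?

{1,2,5}; {1,3,4}

3 distinct digits from 1–9 sum between 6 and 24.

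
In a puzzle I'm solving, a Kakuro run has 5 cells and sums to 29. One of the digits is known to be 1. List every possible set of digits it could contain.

{1,4,7,8,9}; {1,5,6,8,9}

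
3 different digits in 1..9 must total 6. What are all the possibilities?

3 distinct digits from 1–9 sum between 6 and 24.
Only one set works: {1,2,3}.

{1,2,3}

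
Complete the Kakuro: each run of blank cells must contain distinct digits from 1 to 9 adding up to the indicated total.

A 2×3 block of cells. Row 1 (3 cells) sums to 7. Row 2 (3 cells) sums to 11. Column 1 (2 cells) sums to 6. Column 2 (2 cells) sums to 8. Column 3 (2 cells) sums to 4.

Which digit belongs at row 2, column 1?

2

7 in 3 cells must be {1,2,4}; 4 in 2 cells must be {1,3}.
The 7 across and the 4 down share only 1, so (1,3) = 1.
(2,3) = 4 − 1 = 3 completes the 4 down.
Given what's placed, (1,2) must be 2 to fit the 7 across and 8 down.
(2,2) = 8 − 2 = 6 completes the 8 down.
(1,1) = 7 − 3 = 4 completes the 7 across.
(2,1) = 11 − 9 = 2 completes the 11 across.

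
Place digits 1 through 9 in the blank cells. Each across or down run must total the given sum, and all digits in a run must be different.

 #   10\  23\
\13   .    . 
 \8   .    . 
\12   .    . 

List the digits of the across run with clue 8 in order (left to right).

2, 6

23 in 3 cells must be {6,8,9}.
The 8 across and the 23 down share only 6, so R2C2 = 6.
R2C1 = 8 − 6 = 2 completes the 8 across.
Nothing is forced directly, so branch on R1C1, whose candidates are 5 or 7. If R1C1 = 7: then R1C2 would have to be in {6} for the 13 across but in {8,9} for the 23 down — contradiction. So R1C1 = 5.
R1C2 = 13 − 5 = 8 completes the 13 across.
R3C1 = 10 − 7 = 3 completes the 10 down.
R3C2 = 12 − 3 = 9 completes the 12 across.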